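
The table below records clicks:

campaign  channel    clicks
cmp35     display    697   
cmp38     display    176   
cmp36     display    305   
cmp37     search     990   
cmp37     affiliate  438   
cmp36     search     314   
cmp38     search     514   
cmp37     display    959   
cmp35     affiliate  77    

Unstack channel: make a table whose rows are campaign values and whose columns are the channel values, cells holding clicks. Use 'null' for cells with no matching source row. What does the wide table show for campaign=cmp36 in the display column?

The long row with campaign=cmp36, channel=display has clicks=305.

305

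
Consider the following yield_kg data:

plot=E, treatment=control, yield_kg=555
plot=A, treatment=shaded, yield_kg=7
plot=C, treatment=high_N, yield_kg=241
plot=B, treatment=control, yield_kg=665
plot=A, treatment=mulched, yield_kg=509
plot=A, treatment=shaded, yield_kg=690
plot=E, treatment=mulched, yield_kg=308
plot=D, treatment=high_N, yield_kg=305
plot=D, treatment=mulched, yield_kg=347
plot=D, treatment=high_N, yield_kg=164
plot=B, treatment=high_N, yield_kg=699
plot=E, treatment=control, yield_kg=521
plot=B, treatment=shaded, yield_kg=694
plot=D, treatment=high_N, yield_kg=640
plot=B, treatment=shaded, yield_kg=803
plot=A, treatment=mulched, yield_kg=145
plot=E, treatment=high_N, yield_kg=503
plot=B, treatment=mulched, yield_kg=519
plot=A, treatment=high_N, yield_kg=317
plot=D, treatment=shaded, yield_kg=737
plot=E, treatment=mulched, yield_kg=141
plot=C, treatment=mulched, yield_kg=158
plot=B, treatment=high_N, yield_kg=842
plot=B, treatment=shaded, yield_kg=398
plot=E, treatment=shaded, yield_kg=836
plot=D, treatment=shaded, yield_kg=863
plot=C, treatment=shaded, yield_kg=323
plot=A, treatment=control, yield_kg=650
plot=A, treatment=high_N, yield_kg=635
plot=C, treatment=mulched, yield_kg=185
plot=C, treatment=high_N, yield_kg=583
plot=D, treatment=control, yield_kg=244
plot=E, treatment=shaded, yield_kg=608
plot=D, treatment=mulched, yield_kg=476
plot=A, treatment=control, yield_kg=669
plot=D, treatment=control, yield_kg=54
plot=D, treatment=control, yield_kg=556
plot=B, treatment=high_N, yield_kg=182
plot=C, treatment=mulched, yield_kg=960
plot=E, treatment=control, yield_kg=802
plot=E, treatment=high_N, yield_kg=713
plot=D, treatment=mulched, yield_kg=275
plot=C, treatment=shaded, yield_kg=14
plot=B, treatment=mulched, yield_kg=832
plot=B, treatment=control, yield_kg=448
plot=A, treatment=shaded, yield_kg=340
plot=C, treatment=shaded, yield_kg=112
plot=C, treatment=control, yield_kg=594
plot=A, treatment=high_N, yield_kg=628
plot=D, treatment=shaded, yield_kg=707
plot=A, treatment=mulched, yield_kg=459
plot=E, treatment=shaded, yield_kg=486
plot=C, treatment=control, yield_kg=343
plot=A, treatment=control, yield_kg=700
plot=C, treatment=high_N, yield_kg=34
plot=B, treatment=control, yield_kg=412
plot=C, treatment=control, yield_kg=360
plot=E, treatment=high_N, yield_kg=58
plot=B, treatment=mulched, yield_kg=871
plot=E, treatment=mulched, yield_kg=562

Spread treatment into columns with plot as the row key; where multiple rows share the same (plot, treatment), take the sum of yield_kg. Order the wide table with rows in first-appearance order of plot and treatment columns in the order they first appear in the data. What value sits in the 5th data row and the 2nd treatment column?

2307

With rows in first-appearance order of plot, row 5 is plot=D. treatment columns in first-appearance order: control, shaded, high_N, mulched; column 2 is shaded.
Long rows with plot=D, treatment=shaded: 737 + 863 + 707 = 2307.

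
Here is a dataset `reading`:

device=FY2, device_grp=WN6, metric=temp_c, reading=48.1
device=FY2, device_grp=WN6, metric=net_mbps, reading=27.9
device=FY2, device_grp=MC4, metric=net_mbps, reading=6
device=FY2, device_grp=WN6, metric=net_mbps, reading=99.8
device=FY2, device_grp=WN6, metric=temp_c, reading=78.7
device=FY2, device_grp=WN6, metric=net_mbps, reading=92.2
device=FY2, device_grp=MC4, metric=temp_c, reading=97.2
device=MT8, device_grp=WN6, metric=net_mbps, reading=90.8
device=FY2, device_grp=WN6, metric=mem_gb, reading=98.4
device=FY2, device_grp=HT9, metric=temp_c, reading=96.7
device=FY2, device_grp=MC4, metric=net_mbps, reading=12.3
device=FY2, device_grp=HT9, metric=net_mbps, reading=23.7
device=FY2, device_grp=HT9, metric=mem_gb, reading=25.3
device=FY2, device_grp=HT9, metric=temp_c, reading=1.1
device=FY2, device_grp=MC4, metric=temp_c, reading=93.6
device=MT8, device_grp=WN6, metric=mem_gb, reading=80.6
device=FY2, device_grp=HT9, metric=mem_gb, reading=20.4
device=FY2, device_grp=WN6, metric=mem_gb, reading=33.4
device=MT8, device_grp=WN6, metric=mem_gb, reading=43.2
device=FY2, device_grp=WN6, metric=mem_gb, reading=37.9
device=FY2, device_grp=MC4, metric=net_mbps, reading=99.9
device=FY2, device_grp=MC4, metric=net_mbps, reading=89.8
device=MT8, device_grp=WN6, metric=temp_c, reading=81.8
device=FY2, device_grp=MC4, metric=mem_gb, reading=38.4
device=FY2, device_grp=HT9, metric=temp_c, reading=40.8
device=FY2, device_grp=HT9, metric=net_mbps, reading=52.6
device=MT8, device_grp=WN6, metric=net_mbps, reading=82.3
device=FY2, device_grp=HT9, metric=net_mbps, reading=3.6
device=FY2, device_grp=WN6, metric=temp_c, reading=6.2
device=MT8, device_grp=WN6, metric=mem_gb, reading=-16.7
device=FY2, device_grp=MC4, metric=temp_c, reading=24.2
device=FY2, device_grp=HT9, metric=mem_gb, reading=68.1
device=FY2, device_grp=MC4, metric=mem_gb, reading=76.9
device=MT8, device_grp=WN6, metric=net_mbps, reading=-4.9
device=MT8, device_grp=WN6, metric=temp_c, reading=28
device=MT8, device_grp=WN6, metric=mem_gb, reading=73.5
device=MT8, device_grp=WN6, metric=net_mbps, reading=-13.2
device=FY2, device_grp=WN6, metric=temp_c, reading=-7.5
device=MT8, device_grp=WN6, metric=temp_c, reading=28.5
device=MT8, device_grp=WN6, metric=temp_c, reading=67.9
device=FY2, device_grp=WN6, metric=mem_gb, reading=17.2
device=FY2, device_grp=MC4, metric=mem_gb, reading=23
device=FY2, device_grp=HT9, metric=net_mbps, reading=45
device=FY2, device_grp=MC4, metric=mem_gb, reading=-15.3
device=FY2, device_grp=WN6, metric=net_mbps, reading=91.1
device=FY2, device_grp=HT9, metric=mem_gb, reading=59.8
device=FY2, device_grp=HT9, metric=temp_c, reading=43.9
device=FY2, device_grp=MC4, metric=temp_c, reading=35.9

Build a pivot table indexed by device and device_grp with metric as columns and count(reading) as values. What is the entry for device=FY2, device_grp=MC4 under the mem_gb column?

Rows with device=FY2, device_grp=MC4 and metric=mem_gb: reading values are 38.4, 76.9, 23, -15.3.
4 rows match — count = 4.

4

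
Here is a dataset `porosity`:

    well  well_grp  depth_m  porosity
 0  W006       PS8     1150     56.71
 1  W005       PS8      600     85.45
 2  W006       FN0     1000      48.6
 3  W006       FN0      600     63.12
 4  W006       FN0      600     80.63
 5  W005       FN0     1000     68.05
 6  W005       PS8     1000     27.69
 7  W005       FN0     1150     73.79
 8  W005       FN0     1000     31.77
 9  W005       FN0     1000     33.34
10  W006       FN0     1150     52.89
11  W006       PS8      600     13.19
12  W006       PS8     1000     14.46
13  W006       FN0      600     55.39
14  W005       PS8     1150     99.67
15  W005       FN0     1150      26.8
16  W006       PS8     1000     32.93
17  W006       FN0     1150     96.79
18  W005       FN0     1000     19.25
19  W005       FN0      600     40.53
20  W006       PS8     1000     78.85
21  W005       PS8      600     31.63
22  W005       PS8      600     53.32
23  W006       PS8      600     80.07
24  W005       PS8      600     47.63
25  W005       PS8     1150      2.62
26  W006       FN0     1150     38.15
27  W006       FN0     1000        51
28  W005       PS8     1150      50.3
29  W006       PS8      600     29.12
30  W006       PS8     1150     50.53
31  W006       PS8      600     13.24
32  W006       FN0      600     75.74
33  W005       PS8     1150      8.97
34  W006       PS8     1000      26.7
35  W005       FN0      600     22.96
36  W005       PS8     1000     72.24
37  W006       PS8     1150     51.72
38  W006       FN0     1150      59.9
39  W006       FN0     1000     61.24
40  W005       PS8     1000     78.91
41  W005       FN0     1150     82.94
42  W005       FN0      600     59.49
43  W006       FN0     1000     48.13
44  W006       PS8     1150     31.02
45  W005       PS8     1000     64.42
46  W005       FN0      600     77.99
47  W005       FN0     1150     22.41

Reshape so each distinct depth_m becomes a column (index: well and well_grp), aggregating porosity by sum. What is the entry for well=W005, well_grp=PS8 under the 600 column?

218.03

Rows with well=W005, well_grp=PS8 and depth_m=600: porosity values are 85.45, 31.63, 53.32, 47.63.
85.45 + 31.63 + 53.32 + 47.63 = 218.03.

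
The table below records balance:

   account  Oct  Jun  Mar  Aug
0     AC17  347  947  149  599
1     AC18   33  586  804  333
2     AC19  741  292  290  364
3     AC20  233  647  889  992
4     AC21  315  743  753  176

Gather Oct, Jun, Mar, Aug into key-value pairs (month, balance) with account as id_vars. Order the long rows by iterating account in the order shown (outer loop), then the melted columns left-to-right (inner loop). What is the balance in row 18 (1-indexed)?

20 rows total (5 × 4). Row 18: index ⌊(18-1)/4⌋ = 4 into account → AC21; (18-1) mod 4 = 1 into the melted columns → Jun.
So row 18 is (AC21, Jun, 743); balance = 743.

743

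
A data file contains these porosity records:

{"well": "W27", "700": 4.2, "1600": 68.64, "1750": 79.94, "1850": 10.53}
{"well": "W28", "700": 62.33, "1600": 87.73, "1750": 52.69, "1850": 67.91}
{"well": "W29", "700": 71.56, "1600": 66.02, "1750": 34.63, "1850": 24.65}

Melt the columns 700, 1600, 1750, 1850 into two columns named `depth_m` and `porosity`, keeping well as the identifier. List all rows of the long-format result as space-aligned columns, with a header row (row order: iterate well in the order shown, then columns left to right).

well  depth_m  porosity
W27   700      4.2     
W27   1600     68.64   
W27   1750     79.94   
W27   1850     10.53   
W28   700      62.33   
W28   1600     87.73   
W28   1750     52.69   
W28   1850     67.91   
W29   700      71.56   
W29   1600     66.02   
W29   1750     34.63   
W29   1850     24.65   

Each (well, column) pair becomes one row: 3 × 4 = 12 rows.
For example, (W27, 700) → porosity=4.2.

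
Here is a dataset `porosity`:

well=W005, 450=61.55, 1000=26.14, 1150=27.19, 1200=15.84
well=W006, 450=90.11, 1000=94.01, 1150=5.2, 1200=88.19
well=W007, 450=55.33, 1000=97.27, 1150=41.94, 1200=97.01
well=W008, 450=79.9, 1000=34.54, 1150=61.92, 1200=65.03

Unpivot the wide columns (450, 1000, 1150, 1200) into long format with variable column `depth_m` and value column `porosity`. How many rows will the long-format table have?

4 well values × 4 melted columns = 16 rows.

16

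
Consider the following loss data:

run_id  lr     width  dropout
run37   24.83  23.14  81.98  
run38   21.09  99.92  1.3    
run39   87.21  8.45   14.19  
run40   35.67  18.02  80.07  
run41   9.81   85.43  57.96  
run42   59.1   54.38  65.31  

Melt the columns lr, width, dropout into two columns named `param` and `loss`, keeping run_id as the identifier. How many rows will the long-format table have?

6 run_id values × 3 melted columns = 18 rows.

18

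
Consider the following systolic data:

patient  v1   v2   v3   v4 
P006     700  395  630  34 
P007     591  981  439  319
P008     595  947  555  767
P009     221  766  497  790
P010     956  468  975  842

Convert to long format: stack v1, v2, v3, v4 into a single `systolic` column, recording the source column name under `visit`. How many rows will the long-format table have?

20

5 patient values × 4 melted columns = 20 rows.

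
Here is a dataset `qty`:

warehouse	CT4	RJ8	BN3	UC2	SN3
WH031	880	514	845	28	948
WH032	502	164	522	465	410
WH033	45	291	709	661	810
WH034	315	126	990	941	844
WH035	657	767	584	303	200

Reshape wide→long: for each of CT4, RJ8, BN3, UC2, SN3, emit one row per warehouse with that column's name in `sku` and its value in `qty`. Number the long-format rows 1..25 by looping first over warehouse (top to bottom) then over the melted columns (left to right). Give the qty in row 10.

25 rows total (5 × 5). Row 10: index ⌊(10-1)/5⌋ = 1 into warehouse → WH032; (10-1) mod 5 = 4 into the melted columns → SN3.
So row 10 is (WH032, SN3, 410); qty = 410.

410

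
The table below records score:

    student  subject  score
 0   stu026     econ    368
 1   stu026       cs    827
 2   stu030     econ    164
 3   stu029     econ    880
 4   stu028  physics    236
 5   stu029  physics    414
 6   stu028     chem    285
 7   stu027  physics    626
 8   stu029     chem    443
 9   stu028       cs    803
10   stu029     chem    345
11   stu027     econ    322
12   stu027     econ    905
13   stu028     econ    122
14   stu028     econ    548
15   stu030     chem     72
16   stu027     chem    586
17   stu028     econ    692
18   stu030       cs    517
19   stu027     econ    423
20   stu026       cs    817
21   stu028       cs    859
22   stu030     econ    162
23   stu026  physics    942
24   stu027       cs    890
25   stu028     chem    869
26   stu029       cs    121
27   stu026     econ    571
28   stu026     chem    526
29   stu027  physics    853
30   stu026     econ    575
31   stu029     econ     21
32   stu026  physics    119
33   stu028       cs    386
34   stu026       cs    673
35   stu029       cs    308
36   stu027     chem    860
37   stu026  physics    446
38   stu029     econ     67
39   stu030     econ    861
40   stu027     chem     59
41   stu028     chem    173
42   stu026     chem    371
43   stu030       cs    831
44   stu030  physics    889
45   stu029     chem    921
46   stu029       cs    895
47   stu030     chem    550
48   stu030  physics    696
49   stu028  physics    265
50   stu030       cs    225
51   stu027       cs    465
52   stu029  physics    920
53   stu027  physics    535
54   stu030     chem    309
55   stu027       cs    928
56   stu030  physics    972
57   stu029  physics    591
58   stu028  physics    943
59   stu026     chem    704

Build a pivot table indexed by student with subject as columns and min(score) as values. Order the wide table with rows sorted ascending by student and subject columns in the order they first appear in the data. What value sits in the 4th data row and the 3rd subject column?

414

With rows sorted ascending by student, row 4 is student=stu029. subject columns in first-appearance order: econ, cs, physics, chem; column 3 is physics.
Long rows with student=stu029, subject=physics: min(414, 920, 591) = 414.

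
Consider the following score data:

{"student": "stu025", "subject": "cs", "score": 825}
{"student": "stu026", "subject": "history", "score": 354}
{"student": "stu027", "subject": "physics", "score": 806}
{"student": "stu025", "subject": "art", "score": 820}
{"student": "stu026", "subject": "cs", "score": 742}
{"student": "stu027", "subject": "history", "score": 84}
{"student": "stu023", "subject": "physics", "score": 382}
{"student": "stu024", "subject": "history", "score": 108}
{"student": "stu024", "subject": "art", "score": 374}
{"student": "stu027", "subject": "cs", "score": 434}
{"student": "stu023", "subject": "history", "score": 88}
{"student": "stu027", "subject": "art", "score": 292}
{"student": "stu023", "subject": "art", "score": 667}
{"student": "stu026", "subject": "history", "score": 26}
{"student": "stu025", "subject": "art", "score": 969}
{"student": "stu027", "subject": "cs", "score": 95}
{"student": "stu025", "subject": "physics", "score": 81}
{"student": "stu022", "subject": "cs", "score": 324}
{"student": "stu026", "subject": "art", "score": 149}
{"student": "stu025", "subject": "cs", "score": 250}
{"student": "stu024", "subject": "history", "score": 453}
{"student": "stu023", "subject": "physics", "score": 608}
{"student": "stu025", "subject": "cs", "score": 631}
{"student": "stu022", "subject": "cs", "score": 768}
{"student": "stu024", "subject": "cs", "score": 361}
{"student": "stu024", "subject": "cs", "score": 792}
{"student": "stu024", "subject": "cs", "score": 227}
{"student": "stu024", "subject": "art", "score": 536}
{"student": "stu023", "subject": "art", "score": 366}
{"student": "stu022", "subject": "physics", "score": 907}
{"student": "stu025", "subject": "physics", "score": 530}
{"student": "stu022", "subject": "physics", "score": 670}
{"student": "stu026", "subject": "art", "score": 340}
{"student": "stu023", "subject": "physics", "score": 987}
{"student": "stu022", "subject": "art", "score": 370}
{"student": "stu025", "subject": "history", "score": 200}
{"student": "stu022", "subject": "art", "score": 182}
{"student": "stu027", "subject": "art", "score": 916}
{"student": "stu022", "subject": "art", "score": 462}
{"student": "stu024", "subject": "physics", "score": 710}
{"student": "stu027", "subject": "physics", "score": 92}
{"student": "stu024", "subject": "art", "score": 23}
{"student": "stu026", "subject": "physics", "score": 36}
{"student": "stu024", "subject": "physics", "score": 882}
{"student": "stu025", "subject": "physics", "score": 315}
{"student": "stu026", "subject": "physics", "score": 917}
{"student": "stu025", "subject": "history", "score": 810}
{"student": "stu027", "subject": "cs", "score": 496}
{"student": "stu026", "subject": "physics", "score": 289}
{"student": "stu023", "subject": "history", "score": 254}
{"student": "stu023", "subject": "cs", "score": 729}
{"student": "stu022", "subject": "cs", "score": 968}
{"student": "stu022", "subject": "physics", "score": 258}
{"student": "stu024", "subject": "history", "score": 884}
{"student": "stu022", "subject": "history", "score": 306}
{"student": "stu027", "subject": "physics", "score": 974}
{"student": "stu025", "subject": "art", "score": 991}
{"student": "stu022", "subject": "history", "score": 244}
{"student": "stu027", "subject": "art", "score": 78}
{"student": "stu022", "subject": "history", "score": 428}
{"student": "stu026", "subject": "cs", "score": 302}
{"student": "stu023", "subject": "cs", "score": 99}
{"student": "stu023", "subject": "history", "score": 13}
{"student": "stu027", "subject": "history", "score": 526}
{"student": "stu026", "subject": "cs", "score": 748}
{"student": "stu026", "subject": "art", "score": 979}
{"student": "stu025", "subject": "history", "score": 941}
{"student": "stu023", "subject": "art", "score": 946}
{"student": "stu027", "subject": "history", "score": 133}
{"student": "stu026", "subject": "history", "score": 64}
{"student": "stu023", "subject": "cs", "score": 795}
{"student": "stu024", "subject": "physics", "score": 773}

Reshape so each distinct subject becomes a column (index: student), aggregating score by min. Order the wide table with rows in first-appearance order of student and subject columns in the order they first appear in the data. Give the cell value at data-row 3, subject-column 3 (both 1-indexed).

92

With rows in first-appearance order of student, row 3 is student=stu027. subject columns in first-appearance order: cs, history, physics, art; column 3 is physics.
Long rows with student=stu027, subject=physics: min(806, 92, 974) = 92.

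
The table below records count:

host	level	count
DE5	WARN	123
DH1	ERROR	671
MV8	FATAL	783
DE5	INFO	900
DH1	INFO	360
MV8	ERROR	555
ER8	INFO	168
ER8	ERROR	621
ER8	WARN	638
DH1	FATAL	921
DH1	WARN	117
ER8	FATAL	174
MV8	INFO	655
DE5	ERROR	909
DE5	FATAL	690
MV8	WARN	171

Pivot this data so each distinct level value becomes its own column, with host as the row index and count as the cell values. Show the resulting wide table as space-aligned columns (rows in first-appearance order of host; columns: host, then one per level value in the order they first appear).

host  WARN  ERROR  FATAL  INFO
DE5   123   909    690    900 
DH1   117   671    921    360 
MV8   171   555    783    655 
ER8   638   621    174    168 

Columns: host plus the 4 distinct level values (WARN, ERROR, FATAL, INFO).
For example, row DE5 column WARN takes count=123 from the long row (DE5, WARN).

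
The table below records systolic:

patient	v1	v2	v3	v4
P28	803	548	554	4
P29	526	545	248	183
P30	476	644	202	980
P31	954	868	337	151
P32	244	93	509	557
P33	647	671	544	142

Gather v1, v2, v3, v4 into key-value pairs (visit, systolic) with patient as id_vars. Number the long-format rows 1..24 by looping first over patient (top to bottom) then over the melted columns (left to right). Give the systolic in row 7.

24 rows total (6 × 4). Row 7: index ⌊(7-1)/4⌋ = 1 into patient → P29; (7-1) mod 4 = 2 into the melted columns → v3.
So row 7 is (P29, v3, 248); systolic = 248.

248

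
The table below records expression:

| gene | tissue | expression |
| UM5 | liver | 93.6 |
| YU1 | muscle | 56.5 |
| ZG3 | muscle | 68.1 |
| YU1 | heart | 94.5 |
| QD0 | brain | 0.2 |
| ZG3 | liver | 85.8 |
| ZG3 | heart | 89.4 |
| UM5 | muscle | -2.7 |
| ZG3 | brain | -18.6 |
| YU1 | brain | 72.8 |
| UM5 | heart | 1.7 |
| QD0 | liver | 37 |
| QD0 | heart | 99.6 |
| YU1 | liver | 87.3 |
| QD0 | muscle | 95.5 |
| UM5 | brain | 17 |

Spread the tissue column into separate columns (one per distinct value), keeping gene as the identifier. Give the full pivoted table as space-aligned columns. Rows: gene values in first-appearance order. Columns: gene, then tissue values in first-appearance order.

Columns: gene plus the 4 distinct tissue values (liver, muscle, heart, brain).
For example, row UM5 column liver takes expression=93.6 from the long row (UM5, liver).

gene  liver  muscle  heart  brain
UM5   93.6   -2.7    1.7    17   
YU1   87.3   56.5    94.5   72.8 
ZG3   85.8   68.1    89.4   -18.6
QD0   37     95.5    99.6   0.2  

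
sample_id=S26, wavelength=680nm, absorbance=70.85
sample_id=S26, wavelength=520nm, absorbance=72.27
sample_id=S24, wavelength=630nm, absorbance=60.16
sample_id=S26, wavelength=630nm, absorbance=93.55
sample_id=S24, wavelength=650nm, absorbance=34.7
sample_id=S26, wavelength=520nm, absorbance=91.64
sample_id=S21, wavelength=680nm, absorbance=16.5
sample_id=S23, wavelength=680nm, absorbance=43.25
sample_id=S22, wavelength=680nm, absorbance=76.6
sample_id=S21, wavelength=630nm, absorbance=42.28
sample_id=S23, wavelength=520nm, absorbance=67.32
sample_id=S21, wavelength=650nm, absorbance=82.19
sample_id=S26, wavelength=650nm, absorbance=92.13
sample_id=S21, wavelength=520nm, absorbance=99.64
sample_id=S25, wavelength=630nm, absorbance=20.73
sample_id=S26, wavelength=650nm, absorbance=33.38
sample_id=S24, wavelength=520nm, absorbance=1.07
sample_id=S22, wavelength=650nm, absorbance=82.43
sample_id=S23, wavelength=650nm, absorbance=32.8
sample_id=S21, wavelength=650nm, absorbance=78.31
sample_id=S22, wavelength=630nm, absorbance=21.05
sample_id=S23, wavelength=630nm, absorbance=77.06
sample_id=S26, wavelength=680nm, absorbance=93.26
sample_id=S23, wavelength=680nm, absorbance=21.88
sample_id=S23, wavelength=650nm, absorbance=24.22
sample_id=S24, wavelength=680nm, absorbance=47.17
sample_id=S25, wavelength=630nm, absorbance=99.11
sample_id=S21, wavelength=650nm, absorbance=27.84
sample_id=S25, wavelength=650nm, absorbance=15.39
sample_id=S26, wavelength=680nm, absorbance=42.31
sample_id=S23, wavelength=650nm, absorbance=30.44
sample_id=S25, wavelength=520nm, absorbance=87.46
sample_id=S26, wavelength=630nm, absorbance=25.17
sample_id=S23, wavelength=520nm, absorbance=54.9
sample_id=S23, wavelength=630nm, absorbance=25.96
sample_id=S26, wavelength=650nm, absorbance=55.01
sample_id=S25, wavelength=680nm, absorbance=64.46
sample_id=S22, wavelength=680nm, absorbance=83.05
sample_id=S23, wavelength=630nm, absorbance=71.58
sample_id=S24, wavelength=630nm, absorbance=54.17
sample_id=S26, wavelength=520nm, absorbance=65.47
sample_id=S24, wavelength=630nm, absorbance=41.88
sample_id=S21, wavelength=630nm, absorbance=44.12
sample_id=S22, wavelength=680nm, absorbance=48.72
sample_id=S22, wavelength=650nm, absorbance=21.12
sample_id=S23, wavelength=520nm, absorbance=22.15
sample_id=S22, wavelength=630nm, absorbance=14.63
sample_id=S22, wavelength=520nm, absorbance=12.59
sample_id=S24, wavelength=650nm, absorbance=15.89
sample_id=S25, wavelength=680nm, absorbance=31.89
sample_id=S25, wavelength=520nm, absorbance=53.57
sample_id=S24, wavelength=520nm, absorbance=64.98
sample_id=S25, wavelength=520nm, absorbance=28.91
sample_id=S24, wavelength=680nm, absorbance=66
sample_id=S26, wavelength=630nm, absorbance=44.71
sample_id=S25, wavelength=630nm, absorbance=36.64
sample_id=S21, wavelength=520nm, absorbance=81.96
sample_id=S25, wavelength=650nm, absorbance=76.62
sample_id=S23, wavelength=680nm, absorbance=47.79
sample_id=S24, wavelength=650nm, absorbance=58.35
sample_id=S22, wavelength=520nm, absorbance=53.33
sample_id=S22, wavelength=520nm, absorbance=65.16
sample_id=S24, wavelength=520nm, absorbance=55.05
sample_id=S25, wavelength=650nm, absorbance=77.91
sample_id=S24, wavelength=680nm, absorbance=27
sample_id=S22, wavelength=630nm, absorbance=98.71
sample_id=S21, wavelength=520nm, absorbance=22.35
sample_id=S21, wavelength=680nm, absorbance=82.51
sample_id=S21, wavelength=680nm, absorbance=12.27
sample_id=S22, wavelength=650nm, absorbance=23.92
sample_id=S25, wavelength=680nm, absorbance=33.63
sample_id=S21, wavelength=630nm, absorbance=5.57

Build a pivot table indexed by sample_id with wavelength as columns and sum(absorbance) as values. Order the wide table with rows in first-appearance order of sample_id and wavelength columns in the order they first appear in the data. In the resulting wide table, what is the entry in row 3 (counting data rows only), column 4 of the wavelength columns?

With rows in first-appearance order of sample_id, row 3 is sample_id=S21. wavelength columns in first-appearance order: 680nm, 520nm, 630nm, 650nm; column 4 is 650nm.
Long rows with sample_id=S21, wavelength=650nm: 82.19 + 78.31 + 27.84 = 188.34.

188.34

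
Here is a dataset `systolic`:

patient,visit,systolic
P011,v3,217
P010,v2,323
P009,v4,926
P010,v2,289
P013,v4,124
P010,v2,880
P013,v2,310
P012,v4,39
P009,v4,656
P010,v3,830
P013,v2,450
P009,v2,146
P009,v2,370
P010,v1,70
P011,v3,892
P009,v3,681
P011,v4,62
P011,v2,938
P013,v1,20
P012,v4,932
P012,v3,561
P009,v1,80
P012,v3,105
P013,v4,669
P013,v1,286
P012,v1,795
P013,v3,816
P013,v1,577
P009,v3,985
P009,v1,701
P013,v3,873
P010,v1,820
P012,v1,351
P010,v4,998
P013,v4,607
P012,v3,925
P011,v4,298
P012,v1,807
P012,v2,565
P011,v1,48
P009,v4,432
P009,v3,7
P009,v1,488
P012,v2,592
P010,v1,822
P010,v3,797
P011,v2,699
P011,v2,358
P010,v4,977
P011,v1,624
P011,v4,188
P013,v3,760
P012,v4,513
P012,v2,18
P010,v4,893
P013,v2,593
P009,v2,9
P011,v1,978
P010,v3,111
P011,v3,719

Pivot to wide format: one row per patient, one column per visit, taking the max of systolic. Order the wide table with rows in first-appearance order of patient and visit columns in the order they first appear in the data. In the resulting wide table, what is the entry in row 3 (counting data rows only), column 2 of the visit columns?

370

With rows in first-appearance order of patient, row 3 is patient=P009. visit columns in first-appearance order: v3, v2, v4, v1; column 2 is v2.
Long rows with patient=P009, visit=v2: max(146, 370, 9) = 370.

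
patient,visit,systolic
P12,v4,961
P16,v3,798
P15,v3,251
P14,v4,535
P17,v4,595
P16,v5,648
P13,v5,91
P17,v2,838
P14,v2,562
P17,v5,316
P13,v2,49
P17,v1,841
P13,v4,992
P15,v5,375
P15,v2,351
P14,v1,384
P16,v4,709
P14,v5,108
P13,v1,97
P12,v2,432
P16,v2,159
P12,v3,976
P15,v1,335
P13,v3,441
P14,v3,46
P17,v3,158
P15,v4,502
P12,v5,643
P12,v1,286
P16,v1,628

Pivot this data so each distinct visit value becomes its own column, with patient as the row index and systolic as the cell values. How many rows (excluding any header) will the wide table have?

6

6 distinct patient values → 6 rows.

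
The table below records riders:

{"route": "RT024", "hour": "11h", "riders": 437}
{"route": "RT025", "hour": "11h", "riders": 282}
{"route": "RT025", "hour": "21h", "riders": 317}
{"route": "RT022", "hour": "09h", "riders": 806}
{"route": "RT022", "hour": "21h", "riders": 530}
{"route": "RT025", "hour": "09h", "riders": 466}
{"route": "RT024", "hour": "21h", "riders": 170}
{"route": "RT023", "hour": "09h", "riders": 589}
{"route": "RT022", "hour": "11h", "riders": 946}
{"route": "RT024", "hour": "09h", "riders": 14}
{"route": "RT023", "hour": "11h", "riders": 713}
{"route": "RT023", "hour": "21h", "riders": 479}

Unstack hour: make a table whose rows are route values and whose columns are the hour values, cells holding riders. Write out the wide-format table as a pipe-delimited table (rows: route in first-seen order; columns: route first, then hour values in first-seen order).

Columns: route plus the 3 distinct hour values (11h, 21h, 09h).
For example, row RT024 column 11h takes riders=437 from the long row (RT024, 11h).

| route | 11h | 21h | 09h |
| RT024 | 437 | 170 | 14 |
| RT025 | 282 | 317 | 466 |
| RT022 | 946 | 530 | 806 |
| RT023 | 713 | 479 | 589 |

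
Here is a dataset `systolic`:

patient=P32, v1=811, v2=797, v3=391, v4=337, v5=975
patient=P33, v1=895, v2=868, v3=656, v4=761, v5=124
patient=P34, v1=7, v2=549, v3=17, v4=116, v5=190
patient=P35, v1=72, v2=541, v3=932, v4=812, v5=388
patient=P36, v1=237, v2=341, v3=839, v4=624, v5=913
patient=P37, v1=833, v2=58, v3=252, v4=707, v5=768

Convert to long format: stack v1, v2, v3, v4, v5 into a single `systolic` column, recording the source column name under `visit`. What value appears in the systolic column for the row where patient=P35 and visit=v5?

Unpivoting turns each (patient, wide-column) pair into one long row.
The wide cell at row P35, column v5 holds 388, so the long row (P35, v5) has systolic=388.

388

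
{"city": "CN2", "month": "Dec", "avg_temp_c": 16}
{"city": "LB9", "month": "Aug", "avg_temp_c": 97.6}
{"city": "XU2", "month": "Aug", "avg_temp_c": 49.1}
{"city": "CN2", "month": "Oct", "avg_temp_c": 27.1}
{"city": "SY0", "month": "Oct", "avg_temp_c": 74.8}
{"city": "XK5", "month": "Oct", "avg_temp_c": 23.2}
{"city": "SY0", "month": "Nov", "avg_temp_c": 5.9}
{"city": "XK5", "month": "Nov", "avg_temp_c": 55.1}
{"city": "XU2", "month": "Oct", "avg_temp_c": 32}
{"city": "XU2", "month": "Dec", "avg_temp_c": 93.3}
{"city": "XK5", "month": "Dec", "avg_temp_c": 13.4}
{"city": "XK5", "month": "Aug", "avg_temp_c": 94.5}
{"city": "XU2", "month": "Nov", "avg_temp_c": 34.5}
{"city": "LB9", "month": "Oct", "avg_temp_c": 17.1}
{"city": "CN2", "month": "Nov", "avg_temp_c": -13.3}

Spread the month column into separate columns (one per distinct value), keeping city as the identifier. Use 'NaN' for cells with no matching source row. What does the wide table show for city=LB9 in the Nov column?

NaN

No long-format row has city=LB9 and month=Nov, so the cell is NaN.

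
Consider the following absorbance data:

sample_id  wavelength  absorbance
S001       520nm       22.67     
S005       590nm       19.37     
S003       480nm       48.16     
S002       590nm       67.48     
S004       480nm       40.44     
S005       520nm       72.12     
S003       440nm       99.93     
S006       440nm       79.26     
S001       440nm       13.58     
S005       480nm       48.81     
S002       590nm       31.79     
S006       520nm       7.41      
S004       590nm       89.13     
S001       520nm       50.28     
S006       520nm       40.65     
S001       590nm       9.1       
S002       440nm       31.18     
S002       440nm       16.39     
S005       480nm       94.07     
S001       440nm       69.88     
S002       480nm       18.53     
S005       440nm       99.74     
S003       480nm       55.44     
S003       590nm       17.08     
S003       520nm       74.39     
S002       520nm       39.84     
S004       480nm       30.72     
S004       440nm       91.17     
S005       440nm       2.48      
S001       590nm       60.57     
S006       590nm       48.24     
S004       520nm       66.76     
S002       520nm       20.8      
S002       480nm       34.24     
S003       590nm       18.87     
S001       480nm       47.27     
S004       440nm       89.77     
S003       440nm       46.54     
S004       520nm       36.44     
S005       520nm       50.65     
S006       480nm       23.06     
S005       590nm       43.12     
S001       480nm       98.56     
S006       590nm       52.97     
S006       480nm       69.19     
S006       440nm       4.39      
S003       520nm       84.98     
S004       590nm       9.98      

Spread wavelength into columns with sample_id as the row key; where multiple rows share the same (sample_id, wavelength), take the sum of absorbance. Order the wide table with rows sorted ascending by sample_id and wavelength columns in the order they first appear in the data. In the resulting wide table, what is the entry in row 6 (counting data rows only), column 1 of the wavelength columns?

48.06

With rows sorted ascending by sample_id, row 6 is sample_id=S006. wavelength columns in first-appearance order: 520nm, 590nm, 480nm, 440nm; column 1 is 520nm.
Long rows with sample_id=S006, wavelength=520nm: 7.41 + 40.65 = 48.06.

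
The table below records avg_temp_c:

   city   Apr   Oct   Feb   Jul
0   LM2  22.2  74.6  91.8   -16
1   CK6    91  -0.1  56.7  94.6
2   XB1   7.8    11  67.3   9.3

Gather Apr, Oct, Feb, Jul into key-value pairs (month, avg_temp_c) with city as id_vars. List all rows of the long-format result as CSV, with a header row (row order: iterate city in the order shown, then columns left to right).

city,month,avg_temp_c
LM2,Apr,22.2
LM2,Oct,74.6
LM2,Feb,91.8
LM2,Jul,-16
CK6,Apr,91
CK6,Oct,-0.1
CK6,Feb,56.7
CK6,Jul,94.6
XB1,Apr,7.8
XB1,Oct,11
XB1,Feb,67.3
XB1,Jul,9.3

Each (city, column) pair becomes one row: 3 × 4 = 12 rows.
For example, (LM2, Apr) → avg_temp_c=22.2.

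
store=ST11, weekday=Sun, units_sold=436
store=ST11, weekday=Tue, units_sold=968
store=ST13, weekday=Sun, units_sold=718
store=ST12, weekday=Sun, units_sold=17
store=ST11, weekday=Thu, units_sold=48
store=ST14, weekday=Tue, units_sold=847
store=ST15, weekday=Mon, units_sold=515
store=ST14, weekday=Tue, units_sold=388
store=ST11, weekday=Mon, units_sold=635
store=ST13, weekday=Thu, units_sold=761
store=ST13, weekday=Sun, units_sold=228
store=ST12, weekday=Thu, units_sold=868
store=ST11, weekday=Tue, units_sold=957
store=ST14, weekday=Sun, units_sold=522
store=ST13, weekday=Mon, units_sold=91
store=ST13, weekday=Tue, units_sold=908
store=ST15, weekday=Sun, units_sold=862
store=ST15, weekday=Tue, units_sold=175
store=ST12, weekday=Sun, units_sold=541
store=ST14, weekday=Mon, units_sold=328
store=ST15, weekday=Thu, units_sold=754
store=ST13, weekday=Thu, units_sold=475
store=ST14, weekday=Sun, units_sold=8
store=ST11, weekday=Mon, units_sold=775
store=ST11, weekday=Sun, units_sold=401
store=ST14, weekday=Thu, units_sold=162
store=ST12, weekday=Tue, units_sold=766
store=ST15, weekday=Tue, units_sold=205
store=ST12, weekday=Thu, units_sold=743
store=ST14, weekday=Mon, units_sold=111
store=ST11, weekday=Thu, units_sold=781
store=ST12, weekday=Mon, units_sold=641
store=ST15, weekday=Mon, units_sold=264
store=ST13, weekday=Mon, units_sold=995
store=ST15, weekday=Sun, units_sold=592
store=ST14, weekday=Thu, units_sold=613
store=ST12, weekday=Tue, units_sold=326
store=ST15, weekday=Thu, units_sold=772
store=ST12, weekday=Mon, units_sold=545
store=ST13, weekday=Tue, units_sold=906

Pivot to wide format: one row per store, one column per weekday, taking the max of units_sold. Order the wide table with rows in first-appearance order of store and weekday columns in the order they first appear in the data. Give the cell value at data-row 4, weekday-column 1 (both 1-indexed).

With rows in first-appearance order of store, row 4 is store=ST14. weekday columns in first-appearance order: Sun, Tue, Thu, Mon; column 1 is Sun.
Long rows with store=ST14, weekday=Sun: max(522, 8) = 522.

522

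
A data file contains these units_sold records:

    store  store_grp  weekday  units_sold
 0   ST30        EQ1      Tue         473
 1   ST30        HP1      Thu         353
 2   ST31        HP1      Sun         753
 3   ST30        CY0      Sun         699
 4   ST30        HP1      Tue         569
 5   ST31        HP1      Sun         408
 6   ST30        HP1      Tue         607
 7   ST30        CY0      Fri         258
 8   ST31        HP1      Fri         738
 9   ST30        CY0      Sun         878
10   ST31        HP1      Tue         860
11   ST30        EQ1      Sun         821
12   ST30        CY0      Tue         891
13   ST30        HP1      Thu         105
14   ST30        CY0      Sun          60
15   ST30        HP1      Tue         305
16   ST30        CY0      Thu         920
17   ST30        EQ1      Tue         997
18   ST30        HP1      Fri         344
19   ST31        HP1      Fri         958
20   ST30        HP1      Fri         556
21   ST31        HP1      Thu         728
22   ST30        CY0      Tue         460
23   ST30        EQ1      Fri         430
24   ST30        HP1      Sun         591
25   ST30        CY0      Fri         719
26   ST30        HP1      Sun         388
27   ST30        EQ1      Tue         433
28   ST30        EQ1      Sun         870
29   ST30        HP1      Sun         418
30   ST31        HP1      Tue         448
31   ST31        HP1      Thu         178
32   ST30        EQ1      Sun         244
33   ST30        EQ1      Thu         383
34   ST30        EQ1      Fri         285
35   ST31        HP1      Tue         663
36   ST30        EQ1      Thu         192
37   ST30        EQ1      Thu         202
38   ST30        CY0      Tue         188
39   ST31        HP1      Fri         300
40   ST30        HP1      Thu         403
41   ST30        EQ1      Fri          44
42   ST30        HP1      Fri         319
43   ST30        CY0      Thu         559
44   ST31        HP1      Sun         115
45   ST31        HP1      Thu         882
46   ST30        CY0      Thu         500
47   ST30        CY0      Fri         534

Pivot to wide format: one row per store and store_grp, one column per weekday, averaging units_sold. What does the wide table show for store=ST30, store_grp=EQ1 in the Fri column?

253

Rows with store=ST30, store_grp=EQ1 and weekday=Fri: units_sold values are 430, 285, 44.
(430 + 285 + 44) / 3 = 253.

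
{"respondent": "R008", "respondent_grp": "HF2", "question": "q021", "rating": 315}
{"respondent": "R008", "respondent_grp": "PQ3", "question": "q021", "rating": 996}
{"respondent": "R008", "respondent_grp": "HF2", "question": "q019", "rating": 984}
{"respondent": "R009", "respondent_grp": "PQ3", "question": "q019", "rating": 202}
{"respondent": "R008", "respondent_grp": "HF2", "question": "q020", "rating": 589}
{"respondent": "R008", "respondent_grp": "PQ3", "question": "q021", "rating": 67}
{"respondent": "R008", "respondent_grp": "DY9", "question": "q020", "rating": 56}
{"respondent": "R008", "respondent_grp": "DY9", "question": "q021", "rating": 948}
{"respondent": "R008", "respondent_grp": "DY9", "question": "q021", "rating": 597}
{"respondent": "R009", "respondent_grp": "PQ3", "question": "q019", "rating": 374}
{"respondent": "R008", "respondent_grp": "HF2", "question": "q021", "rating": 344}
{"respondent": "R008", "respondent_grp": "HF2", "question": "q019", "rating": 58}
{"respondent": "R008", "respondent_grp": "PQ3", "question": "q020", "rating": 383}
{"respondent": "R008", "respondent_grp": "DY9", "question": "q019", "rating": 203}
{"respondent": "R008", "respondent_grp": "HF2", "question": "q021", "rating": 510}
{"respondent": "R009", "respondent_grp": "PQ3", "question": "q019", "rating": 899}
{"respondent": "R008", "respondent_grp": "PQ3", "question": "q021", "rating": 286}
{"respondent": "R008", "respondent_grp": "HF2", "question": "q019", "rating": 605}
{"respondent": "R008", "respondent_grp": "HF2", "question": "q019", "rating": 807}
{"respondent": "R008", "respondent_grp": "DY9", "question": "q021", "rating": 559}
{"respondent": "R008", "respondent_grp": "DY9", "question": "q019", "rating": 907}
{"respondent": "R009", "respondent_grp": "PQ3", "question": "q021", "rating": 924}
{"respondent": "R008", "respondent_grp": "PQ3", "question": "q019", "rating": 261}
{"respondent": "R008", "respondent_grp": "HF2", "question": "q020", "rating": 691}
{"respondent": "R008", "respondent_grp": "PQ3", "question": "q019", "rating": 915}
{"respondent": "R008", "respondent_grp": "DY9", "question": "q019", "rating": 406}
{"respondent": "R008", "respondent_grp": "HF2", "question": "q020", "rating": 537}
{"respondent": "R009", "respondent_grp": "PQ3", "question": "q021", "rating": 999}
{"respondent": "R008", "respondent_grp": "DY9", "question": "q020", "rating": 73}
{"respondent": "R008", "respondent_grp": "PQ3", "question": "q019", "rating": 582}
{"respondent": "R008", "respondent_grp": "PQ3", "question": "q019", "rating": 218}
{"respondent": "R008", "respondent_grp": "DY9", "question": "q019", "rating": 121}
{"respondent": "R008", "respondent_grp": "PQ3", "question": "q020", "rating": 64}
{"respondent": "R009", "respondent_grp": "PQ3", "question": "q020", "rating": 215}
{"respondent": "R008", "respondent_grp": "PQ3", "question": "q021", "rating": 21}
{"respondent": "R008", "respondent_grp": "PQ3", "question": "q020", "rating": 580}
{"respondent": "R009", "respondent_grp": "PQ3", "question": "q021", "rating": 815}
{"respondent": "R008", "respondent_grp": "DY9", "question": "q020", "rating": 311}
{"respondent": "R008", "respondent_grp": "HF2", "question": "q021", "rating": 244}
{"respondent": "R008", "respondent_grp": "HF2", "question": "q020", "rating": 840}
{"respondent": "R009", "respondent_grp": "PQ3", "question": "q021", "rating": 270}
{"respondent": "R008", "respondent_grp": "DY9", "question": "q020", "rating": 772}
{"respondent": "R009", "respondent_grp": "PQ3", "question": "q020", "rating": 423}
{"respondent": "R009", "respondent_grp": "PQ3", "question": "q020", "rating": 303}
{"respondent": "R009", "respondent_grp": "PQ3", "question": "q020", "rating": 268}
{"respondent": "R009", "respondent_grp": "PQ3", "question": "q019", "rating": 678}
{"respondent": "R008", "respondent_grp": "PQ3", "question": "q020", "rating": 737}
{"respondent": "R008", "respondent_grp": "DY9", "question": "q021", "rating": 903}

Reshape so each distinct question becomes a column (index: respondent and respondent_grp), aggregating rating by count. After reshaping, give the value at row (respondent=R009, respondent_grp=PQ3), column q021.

4

Rows with respondent=R009, respondent_grp=PQ3 and question=q021: rating values are 924, 999, 815, 270.
4 rows match — count = 4.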